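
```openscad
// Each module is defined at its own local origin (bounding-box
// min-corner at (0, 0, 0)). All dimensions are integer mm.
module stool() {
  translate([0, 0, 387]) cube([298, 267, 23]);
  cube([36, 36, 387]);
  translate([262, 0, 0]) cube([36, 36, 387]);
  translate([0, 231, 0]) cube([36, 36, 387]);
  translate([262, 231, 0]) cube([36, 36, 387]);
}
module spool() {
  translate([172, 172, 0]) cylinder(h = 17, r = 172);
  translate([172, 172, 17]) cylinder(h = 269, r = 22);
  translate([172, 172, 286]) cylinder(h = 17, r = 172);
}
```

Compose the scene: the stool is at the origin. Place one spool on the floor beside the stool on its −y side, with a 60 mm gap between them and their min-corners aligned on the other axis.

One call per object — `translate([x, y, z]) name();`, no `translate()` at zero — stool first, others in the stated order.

stool();
translate([0, -404, 0]) spool();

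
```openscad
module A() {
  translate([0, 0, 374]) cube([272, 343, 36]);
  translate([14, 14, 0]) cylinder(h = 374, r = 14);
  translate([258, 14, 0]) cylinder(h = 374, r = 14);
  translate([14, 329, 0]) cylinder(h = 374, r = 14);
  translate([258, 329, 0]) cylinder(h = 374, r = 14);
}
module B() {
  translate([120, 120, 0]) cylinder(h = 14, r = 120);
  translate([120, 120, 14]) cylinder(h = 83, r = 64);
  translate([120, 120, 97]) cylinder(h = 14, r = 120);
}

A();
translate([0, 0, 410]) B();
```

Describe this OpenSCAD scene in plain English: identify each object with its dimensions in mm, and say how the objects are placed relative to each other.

A is a four-legged stool. The seat is 272×343 mm, 36 mm thick, top at z = 410 mm. It stands on four round legs, each 28 mm in diameter, from z = 0 to the seat underside, each leg's axis is inset half a diameter from the nearest pair of seat edges (so the leg's bounding box is flush with the corner).

B is a spool: two coaxial disc flanges of radius 120 mm and thickness 14 mm, joined by a core cylinder of radius 64 mm and height 83 mm. The lower flange rests on z = 0 and the three cylinders share a vertical axis.

The spool is on top of the stool.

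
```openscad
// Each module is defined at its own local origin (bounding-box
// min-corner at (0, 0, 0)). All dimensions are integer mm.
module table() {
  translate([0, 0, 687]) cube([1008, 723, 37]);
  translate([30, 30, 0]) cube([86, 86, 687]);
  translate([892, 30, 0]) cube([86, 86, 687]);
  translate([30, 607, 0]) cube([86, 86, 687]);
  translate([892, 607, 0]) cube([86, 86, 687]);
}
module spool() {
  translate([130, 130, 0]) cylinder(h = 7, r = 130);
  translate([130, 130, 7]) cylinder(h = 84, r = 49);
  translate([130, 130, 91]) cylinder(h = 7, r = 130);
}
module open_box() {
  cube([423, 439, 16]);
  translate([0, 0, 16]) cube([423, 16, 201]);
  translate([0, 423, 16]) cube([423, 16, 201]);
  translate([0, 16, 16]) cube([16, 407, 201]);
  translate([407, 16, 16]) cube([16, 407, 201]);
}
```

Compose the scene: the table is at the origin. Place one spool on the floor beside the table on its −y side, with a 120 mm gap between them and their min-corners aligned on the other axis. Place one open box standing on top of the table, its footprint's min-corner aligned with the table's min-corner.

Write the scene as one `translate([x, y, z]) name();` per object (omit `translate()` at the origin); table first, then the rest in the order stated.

table();
translate([0, -380, 0]) spool();
translate([0, 0, 724]) open_box();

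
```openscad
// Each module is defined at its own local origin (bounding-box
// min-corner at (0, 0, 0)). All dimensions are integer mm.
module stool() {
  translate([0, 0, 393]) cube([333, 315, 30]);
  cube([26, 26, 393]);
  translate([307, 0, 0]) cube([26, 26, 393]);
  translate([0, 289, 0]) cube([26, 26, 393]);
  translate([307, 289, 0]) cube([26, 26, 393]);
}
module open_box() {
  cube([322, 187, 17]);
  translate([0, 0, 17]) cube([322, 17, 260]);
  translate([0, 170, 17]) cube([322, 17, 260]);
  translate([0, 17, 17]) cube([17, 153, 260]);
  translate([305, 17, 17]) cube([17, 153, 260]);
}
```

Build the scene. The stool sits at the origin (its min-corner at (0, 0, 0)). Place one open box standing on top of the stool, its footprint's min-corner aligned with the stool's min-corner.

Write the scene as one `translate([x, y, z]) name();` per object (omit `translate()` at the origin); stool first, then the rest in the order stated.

stool();
translate([0, 0, 423]) open_box();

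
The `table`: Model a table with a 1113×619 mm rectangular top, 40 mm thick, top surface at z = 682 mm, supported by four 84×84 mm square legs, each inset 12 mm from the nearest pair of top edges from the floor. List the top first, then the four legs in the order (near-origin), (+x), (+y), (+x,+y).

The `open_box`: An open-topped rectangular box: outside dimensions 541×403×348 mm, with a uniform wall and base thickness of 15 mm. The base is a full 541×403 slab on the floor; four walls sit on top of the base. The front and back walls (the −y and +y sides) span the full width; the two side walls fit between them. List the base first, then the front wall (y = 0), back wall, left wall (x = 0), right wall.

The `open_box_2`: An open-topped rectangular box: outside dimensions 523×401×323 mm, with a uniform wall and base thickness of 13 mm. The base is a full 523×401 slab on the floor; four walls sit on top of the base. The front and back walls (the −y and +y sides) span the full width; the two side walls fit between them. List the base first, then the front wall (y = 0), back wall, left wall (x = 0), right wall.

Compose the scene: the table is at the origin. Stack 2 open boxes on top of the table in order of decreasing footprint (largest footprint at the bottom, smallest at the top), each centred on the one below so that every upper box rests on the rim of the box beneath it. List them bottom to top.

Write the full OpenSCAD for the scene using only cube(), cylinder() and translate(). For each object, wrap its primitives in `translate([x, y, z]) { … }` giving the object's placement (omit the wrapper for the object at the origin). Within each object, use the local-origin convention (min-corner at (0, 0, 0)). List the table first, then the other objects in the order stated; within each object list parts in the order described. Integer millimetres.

translate([0, 0, 642]) cube([1113, 619, 40]);
translate([12, 12, 0]) cube([84, 84, 642]);
translate([1017, 12, 0]) cube([84, 84, 642]);
translate([12, 523, 0]) cube([84, 84, 642]);
translate([1017, 523, 0]) cube([84, 84, 642]);
translate([286, 108, 682]) {
  cube([541, 403, 15]);
  translate([0, 0, 15]) cube([541, 15, 333]);
  translate([0, 388, 15]) cube([541, 15, 333]);
  translate([0, 15, 15]) cube([15, 373, 333]);
  translate([526, 15, 15]) cube([15, 373, 333]);
}
translate([295, 109, 1030]) {
  cube([523, 401, 13]);
  translate([0, 0, 13]) cube([523, 13, 310]);
  translate([0, 388, 13]) cube([523, 13, 310]);
  translate([0, 13, 13]) cube([13, 375, 310]);
  translate([510, 13, 13]) cube([13, 375, 310]);
}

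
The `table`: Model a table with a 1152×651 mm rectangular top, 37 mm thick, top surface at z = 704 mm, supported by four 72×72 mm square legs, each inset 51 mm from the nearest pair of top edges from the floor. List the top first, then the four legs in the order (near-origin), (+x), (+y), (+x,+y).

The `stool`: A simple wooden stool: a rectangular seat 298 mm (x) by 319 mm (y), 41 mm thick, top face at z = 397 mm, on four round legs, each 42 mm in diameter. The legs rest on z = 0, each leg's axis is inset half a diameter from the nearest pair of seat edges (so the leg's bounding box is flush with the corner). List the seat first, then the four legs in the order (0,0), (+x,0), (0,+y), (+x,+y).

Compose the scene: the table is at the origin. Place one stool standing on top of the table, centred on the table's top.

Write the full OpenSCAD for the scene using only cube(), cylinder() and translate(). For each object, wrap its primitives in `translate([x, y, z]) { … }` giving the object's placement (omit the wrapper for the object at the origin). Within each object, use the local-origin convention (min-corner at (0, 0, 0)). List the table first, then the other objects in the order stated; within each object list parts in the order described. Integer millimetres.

translate([0, 0, 667]) cube([1152, 651, 37]);
translate([51, 51, 0]) cube([72, 72, 667]);
translate([1029, 51, 0]) cube([72, 72, 667]);
translate([51, 528, 0]) cube([72, 72, 667]);
translate([1029, 528, 0]) cube([72, 72, 667]);
translate([427, 166, 704]) {
  translate([0, 0, 356]) cube([298, 319, 41]);
  translate([21, 21, 0]) cylinder(h = 356, r = 21);
  translate([277, 21, 0]) cylinder(h = 356, r = 21);
  translate([21, 298, 0]) cylinder(h = 356, r = 21);
  translate([277, 298, 0]) cylinder(h = 356, r = 21);
}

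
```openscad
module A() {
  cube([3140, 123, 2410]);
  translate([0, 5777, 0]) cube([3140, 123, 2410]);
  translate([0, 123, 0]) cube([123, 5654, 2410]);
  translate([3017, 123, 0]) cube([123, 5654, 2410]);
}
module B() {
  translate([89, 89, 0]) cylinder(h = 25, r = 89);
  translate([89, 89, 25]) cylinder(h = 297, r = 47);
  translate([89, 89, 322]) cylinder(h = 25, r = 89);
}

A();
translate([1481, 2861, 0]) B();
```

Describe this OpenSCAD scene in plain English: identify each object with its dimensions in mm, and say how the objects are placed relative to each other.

A is a box-shaped house frame (walls only): outside footprint 3140×5900 mm, wall height 2410 mm, wall thickness 123 mm. The two y-facing walls run the full x-width; the two x-facing walls fit between the inner faces of the y-facing walls.

B is a spool: two coaxial disc flanges of radius 89 mm and thickness 25 mm, joined by a core cylinder of radius 47 mm and height 297 mm. The lower flange rests on z = 0 and the three cylinders share a vertical axis.

The spool sits inside the house frame, centred.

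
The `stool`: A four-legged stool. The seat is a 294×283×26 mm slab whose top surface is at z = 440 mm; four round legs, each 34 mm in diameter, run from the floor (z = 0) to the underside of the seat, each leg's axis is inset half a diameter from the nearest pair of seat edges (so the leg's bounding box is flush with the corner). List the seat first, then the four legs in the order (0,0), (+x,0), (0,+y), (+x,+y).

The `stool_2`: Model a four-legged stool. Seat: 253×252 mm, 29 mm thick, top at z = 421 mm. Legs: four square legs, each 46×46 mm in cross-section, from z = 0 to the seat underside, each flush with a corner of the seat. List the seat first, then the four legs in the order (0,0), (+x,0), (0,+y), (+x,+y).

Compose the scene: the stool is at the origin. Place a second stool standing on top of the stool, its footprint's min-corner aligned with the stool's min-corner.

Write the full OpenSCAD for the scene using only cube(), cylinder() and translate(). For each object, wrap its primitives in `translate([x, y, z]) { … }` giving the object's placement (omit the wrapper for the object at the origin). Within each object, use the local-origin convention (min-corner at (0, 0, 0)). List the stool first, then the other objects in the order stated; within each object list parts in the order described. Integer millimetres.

translate([0, 0, 414]) cube([294, 283, 26]);
translate([17, 17, 0]) cylinder(h = 414, r = 17);
translate([277, 17, 0]) cylinder(h = 414, r = 17);
translate([17, 266, 0]) cylinder(h = 414, r = 17);
translate([277, 266, 0]) cylinder(h = 414, r = 17);
translate([0, 0, 440]) {
  translate([0, 0, 392]) cube([253, 252, 29]);
  cube([46, 46, 392]);
  translate([207, 0, 0]) cube([46, 46, 392]);
  translate([0, 206, 0]) cube([46, 46, 392]);
  translate([207, 206, 0]) cube([46, 46, 392]);
}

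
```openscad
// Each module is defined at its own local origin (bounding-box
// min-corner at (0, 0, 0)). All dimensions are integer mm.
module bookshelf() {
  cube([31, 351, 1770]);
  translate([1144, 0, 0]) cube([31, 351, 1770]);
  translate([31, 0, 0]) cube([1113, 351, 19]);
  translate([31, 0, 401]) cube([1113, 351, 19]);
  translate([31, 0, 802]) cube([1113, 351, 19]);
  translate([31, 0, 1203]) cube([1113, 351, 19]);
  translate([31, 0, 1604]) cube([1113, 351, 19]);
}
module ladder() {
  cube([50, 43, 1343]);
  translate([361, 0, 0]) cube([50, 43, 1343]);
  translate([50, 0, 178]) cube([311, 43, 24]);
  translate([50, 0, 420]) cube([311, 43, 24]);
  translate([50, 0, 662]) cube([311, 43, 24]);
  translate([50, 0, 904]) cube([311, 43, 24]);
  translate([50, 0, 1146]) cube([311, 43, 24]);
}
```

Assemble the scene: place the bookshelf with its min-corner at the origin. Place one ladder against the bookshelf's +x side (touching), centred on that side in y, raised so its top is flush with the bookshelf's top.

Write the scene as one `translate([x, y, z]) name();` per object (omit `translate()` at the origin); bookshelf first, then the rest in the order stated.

bookshelf();
translate([1175, 154, 427]) ladder();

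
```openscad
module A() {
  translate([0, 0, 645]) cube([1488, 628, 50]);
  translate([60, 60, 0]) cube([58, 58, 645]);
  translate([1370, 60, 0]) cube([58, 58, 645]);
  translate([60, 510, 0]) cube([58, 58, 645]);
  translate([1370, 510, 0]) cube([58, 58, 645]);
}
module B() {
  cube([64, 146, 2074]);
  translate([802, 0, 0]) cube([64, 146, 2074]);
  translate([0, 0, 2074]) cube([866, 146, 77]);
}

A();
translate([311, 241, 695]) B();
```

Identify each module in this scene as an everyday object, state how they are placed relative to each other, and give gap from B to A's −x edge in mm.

The door frame's min-x is at 311; the table's min-x is 0; gap = 311 mm.

A is a table. B is a door frame. The door frame is on top of the table, centred. The gap from the door frame to the table's −x edge is 311 mm.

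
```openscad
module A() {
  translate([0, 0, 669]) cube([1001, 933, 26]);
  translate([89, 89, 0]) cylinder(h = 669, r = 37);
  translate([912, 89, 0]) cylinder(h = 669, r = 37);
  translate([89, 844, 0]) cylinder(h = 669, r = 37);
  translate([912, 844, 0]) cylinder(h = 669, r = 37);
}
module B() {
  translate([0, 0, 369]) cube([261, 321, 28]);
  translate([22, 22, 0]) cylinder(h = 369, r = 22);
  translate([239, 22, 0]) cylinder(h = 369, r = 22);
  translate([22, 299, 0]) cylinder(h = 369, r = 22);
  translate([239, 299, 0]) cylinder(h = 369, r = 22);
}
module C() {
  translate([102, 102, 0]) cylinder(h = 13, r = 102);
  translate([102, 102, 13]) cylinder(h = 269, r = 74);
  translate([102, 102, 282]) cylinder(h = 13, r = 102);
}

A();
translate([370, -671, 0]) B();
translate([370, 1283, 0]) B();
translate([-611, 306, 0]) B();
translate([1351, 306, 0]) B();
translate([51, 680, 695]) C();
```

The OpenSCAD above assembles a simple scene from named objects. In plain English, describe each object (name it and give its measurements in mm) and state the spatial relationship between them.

A is a table: top 1001 mm (x) × 933 mm (y), 26 mm thick, upper face at z = 695 mm, on four round legs of 74 mm diameter, each leg's bounding box inset 52 mm from the nearest pair of top edges, running from z = 0 to the bottom of the top.

B is a simple wooden stool: a rectangular seat 261 mm (x) by 321 mm (y), 28 mm thick, top face at z = 397 mm, on four round legs, each 44 mm in diameter. The legs rest on z = 0, each leg's axis is inset half a diameter from the nearest pair of seat edges (so the leg's bounding box is flush with the corner).

C is a spool: two coaxial disc flanges of radius 102 mm and thickness 13 mm, joined by a core cylinder of radius 74 mm and height 269 mm. The lower flange rests on z = 0 and the three cylinders share a vertical axis.

Four stools sit around the table at the −y, +y, −x, +x sides. The spool is on top of the table.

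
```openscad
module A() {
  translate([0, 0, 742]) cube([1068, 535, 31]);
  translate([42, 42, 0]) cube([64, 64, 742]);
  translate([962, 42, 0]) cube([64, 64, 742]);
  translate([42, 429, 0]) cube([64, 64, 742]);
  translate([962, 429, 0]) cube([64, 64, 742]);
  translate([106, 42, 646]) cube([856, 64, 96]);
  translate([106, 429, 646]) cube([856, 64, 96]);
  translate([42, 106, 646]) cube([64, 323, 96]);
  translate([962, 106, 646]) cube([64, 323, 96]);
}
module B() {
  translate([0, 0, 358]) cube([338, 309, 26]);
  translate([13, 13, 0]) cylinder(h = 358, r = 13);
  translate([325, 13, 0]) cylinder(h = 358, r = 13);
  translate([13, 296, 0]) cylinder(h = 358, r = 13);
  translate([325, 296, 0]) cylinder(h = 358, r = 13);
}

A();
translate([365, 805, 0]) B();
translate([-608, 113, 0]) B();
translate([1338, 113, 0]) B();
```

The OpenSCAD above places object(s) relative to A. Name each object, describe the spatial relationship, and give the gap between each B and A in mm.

Each stool's nearest face is 270 mm from the table's bounding box.

A is a table. B is a stool. Three stools sit around the table at the +y, −x, +x sides. The gap between each stool and the table is 270 mm.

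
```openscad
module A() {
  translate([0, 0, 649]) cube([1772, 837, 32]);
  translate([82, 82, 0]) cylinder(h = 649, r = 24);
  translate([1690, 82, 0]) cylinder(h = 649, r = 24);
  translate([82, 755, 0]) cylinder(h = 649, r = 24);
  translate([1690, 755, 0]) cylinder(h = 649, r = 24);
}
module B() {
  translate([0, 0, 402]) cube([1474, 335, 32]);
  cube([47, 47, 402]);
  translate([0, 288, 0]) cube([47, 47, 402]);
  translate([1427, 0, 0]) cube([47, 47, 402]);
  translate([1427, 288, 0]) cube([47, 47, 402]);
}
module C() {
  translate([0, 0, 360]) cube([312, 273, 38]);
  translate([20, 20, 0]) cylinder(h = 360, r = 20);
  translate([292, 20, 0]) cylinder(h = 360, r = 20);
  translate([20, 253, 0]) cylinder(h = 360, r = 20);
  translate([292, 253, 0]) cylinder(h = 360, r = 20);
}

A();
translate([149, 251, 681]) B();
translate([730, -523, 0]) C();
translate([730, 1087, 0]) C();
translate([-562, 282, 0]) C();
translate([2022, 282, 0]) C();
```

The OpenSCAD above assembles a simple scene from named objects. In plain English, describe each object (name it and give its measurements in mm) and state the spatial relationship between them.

A is a rectangular dining table. The top is 1772×837×32 mm with its upper surface at z = 681 mm. It stands on four round legs of 48 mm diameter, each leg's bounding box inset 58 mm from the nearest pair of top edges, running from the floor to the underside of the top.

B is a bench: a 1474×335 mm seat slab, 32 mm thick, top at z = 434 mm, on four 47×47 mm square legs flush with the seat corners and standing on z = 0.

C is a four-legged stool. The seat is 312×273 mm, 38 mm thick, top at z = 398 mm. It stands on four round legs, each 40 mm in diameter, from z = 0 to the seat underside, each leg's axis is inset half a diameter from the nearest pair of seat edges (so the leg's bounding box is flush with the corner).

The bench is on top of the table, centred. Four stools sit around the table at the −y, +y, −x, +x sides.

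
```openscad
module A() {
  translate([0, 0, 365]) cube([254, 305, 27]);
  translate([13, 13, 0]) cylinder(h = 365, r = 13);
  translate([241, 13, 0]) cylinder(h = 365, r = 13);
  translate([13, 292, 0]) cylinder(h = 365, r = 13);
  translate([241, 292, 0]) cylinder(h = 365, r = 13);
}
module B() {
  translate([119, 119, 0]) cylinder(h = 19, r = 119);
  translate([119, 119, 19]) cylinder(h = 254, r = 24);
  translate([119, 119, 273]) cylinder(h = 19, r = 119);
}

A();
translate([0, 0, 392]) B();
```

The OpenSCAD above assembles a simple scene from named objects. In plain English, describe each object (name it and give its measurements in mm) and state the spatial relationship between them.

A is a four-legged stool. The seat is 254×305 mm, 27 mm thick, top at z = 392 mm. It stands on four round legs, each 26 mm in diameter, from z = 0 to the seat underside, each leg's axis is inset half a diameter from the nearest pair of seat edges (so the leg's bounding box is flush with the corner).

B is a spool: two coaxial disc flanges of radius 119 mm and thickness 19 mm, joined by a core cylinder of radius 24 mm and height 254 mm. The lower flange rests on z = 0 and the three cylinders share a vertical axis.

The spool is on top of the stool.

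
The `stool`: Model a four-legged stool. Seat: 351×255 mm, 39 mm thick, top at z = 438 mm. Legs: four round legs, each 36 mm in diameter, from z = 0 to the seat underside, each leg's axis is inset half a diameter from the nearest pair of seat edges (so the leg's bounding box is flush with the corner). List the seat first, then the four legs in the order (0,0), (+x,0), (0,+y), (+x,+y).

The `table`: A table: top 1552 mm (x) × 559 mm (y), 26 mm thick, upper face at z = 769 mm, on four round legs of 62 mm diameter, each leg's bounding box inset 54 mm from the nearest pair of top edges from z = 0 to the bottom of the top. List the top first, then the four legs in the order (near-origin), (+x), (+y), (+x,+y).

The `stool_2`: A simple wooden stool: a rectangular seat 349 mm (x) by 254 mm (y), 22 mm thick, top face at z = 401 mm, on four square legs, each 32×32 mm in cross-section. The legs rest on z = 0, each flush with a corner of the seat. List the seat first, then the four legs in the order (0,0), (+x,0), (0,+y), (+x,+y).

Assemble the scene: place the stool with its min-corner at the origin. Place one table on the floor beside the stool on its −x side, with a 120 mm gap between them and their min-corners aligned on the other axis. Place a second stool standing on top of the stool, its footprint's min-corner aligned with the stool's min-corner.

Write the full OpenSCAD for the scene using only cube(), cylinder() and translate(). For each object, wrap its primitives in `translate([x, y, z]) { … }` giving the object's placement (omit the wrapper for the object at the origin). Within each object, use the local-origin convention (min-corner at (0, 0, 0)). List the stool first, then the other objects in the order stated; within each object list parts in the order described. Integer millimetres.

translate([0, 0, 399]) cube([351, 255, 39]);
translate([18, 18, 0]) cylinder(h = 399, r = 18);
translate([333, 18, 0]) cylinder(h = 399, r = 18);
translate([18, 237, 0]) cylinder(h = 399, r = 18);
translate([333, 237, 0]) cylinder(h = 399, r = 18);
translate([-1672, 0, 0]) {
  translate([0, 0, 743]) cube([1552, 559, 26]);
  translate([85, 85, 0]) cylinder(h = 743, r = 31);
  translate([1467, 85, 0]) cylinder(h = 743, r = 31);
  translate([85, 474, 0]) cylinder(h = 743, r = 31);
  translate([1467, 474, 0]) cylinder(h = 743, r = 31);
}
translate([0, 0, 438]) {
  translate([0, 0, 379]) cube([349, 254, 22]);
  cube([32, 32, 379]);
  translate([317, 0, 0]) cube([32, 32, 379]);
  translate([0, 222, 0]) cube([32, 32, 379]);
  translate([317, 222, 0]) cube([32, 32, 379]);
}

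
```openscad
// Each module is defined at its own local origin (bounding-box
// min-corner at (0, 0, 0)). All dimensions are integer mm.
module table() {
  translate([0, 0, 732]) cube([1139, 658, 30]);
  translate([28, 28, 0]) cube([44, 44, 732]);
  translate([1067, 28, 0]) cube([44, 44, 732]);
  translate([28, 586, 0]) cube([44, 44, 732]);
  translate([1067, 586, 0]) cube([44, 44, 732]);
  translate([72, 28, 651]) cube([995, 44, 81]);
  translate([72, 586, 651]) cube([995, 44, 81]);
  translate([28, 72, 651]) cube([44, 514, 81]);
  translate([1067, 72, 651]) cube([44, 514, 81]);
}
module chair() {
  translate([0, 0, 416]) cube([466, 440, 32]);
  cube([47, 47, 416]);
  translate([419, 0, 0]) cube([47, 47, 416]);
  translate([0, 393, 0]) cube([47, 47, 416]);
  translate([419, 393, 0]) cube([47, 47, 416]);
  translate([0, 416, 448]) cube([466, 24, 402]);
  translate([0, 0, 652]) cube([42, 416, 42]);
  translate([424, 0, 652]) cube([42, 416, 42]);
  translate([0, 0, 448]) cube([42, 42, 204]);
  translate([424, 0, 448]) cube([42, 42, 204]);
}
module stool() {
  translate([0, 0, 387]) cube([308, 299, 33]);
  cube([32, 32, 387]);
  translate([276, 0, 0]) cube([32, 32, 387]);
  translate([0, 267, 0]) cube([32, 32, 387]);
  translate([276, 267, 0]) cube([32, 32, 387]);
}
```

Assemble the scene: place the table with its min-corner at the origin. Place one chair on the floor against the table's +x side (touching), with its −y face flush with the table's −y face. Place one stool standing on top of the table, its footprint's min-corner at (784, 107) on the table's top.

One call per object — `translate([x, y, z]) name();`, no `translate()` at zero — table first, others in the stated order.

table();
translate([1139, 0, 0]) chair();
translate([784, 107, 762]) stool();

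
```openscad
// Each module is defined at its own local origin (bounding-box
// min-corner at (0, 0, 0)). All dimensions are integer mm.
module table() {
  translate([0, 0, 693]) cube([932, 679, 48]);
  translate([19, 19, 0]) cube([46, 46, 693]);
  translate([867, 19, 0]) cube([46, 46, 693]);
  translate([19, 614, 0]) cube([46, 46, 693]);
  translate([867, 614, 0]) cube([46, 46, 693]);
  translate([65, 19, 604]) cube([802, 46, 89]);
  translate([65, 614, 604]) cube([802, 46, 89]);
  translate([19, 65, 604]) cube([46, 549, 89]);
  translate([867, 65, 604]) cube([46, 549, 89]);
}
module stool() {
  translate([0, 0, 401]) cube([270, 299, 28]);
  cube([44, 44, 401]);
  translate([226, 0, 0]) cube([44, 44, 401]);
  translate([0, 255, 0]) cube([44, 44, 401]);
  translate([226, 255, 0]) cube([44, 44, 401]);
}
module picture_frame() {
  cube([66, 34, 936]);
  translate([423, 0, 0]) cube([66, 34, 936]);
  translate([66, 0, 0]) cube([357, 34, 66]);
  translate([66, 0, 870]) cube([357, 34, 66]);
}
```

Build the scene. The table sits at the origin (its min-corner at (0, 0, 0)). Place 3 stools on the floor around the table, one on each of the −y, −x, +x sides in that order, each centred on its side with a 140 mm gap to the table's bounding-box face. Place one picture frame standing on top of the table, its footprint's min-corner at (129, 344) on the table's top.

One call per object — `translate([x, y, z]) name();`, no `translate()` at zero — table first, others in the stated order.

table();
translate([331, -439, 0]) stool();
translate([-410, 190, 0]) stool();
translate([1072, 190, 0]) stool();
translate([129, 344, 741]) picture_frame();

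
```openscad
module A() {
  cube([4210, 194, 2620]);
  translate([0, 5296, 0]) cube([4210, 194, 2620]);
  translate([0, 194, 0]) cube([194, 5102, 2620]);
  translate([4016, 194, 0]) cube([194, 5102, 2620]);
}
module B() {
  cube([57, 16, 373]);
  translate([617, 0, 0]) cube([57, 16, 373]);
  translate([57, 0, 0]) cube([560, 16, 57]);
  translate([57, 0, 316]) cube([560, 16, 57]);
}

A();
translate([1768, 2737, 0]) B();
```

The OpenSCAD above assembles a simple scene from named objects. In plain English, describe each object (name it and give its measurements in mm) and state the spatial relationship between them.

A is the wall frame of a small rectangular building: four walls, each 2620 mm tall and 194 mm thick, enclosing a footprint 4210 mm (x) by 5490 mm (y) outside-to-outside, with no floor or roof. The front and back walls (the −y and +y sides) span the full width; the two side walls fit between them.

B is a rectangular picture frame lying in the x–z plane (depth along y). The opening is 560 mm wide (x) by 259 mm tall (z), surrounded by a border 57 mm wide on all four sides. The frame is 16 mm deep and is made of two full-height vertical stiles with two horizontal rails fitted between them.

The picture frame sits inside the house frame, centred.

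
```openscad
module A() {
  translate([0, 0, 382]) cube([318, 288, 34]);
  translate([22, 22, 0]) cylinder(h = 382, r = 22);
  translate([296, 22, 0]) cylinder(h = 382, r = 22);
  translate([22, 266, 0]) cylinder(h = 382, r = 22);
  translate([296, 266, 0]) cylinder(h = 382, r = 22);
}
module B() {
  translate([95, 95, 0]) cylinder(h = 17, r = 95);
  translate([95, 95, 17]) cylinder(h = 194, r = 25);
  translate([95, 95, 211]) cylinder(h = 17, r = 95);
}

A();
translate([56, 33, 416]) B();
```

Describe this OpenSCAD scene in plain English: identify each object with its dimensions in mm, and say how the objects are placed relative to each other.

A is a simple wooden stool: a rectangular seat 318 mm (x) by 288 mm (y), 34 mm thick, top face at z = 416 mm, on four round legs, each 44 mm in diameter. The legs rest on z = 0, each leg's axis is inset half a diameter from the nearest pair of seat edges (so the leg's bounding box is flush with the corner).

B is a spool: two coaxial disc flanges of radius 95 mm and thickness 17 mm, joined by a core cylinder of radius 25 mm and height 194 mm. The lower flange rests on z = 0 and the three cylinders share a vertical axis.

The spool is on top of the stool.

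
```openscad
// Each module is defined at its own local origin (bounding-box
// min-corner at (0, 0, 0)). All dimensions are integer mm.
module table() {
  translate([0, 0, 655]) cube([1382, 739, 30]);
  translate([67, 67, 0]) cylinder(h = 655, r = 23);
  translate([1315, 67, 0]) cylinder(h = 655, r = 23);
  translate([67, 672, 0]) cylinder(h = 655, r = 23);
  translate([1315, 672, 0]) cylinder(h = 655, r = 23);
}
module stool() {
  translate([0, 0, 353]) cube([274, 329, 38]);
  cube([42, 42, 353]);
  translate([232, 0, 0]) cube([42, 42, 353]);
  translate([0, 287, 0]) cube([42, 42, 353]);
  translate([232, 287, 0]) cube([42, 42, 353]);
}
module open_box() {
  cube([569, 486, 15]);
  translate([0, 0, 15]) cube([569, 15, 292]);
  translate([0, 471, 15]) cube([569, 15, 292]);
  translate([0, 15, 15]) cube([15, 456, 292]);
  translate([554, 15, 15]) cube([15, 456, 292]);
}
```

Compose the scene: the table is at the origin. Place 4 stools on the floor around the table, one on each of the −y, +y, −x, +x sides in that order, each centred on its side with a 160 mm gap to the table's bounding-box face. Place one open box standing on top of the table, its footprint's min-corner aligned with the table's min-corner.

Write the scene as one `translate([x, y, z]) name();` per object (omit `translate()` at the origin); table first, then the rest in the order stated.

table();
translate([554, -489, 0]) stool();
translate([554, 899, 0]) stool();
translate([-434, 205, 0]) stool();
translate([1542, 205, 0]) stool();
translate([0, 0, 685]) open_box();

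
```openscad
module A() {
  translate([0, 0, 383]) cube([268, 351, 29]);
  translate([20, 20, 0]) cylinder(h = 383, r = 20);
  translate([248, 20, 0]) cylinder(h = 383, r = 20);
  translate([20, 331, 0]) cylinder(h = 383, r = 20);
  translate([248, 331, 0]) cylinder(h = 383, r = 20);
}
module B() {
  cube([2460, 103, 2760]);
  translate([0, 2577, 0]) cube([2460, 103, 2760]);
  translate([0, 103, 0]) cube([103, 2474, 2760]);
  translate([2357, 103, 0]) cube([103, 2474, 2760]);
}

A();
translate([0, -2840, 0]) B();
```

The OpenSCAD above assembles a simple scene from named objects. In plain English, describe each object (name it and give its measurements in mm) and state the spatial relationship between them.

A is a four-legged stool. The seat is a 268×351×29 mm slab whose top surface is at z = 412 mm; four round legs, each 40 mm in diameter, run from the floor (z = 0) to the underside of the seat, each leg's axis is inset half a diameter from the nearest pair of seat edges (so the leg's bounding box is flush with the corner).

B is the wall frame of a small rectangular building: four walls, each 2760 mm tall and 103 mm thick, enclosing a footprint 2460 mm (x) by 2680 mm (y) outside-to-outside, with no floor or roof. The front and back walls (the −y and +y sides) span the full width; the two side walls fit between them.

The house frame is on the floor beside the stool on its −y side.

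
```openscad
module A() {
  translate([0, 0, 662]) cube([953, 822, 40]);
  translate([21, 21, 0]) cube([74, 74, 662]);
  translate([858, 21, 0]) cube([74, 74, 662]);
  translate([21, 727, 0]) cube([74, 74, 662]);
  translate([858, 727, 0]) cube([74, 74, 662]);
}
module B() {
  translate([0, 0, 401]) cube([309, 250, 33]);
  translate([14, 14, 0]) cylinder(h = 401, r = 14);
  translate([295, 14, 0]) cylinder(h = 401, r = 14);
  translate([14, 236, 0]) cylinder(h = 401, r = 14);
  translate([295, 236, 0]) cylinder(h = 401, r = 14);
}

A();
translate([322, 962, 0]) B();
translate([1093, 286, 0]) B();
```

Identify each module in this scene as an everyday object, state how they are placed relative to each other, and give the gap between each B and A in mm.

Each stool's nearest face is 140 mm from the table's bounding box.

A is a table. B is a stool. Two stools sit around the table at the +y, +x sides. The gap between each stool and the table is 140 mm.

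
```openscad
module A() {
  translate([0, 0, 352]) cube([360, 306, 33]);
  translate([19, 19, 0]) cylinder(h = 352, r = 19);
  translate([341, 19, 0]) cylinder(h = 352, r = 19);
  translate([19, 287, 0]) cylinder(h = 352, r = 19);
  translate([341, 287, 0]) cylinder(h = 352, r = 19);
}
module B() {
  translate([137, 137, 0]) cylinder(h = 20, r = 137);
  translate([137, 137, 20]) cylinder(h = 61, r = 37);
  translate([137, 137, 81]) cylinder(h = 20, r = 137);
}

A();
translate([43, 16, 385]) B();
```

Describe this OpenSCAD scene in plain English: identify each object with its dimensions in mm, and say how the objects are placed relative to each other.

A is a four-legged stool. The seat is a 360×306×33 mm slab whose top surface is at z = 385 mm; four round legs, each 38 mm in diameter, run from the floor (z = 0) to the underside of the seat, each leg's axis is inset half a diameter from the nearest pair of seat edges (so the leg's bounding box is flush with the corner).

B is a spool: two coaxial disc flanges of radius 137 mm and thickness 20 mm, joined by a core cylinder of radius 37 mm and height 61 mm. The lower flange rests on z = 0 and the three cylinders share a vertical axis.

The spool is on top of the stool, centred.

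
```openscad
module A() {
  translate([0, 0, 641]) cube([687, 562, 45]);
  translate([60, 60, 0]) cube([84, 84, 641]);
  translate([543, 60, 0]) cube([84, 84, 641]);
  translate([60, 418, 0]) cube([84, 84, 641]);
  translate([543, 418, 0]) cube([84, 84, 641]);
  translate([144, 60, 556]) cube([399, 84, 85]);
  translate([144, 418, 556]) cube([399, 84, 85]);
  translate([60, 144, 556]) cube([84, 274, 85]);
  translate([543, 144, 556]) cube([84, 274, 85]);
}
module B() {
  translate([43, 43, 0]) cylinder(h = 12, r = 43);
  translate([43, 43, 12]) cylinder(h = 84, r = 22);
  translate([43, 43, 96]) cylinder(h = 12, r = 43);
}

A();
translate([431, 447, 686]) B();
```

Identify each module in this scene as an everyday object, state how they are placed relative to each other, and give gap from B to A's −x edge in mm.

A is a table. B is a spool. The spool is on top of the table. The gap from the spool to the table's −x edge is 431 mm.

The spool's min-x is at 431; the table's min-x is 0; gap = 431 mm.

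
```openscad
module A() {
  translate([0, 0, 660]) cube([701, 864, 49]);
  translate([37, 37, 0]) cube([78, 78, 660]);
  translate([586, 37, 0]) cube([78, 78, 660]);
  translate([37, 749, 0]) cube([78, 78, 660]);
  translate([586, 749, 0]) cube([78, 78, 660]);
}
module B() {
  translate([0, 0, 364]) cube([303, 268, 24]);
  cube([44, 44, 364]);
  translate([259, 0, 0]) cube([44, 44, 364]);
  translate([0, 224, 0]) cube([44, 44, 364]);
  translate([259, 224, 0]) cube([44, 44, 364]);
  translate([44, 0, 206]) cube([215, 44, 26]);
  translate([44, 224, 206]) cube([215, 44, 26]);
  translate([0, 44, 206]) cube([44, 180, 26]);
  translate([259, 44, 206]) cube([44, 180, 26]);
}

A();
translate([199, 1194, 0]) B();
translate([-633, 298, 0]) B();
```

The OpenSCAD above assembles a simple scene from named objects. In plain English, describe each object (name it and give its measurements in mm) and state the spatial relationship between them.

A is a table: top 701 mm (x) × 864 mm (y), 49 mm thick, upper face at z = 709 mm, on four 78×78 mm square legs, each inset 37 mm from the nearest pair of top edges, running from z = 0 to the bottom of the top.

B is a simple wooden stool: a rectangular seat 303 mm (x) by 268 mm (y), 24 mm thick, top face at z = 388 mm, on four square legs, each 44×44 mm in cross-section. The legs rest on z = 0, each flush with a corner of the seat. Four stretchers, 44 mm wide and 26 mm tall, connect adjacent legs with their undersides at z = 206 mm, each running between the inner faces of the legs it joins and aligned with the legs' outer faces on the other axis.

Two stools sit around the table at the +y, −x sides.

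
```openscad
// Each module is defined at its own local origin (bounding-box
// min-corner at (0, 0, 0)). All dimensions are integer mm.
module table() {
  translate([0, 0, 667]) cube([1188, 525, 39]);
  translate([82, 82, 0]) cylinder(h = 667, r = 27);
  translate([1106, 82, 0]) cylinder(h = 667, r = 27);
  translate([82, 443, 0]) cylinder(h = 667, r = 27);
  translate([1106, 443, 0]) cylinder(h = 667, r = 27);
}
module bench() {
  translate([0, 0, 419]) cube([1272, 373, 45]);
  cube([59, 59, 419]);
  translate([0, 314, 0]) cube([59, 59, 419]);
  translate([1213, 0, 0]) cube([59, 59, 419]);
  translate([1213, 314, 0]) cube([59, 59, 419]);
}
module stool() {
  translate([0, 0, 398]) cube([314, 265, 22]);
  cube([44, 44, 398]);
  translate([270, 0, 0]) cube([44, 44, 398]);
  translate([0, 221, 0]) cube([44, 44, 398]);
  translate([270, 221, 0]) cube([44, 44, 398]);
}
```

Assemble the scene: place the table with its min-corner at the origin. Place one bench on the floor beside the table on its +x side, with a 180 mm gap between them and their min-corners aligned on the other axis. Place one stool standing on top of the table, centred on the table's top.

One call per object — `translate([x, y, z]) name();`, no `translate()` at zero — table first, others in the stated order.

table();
translate([1368, 0, 0]) bench();
translate([437, 130, 706]) stool();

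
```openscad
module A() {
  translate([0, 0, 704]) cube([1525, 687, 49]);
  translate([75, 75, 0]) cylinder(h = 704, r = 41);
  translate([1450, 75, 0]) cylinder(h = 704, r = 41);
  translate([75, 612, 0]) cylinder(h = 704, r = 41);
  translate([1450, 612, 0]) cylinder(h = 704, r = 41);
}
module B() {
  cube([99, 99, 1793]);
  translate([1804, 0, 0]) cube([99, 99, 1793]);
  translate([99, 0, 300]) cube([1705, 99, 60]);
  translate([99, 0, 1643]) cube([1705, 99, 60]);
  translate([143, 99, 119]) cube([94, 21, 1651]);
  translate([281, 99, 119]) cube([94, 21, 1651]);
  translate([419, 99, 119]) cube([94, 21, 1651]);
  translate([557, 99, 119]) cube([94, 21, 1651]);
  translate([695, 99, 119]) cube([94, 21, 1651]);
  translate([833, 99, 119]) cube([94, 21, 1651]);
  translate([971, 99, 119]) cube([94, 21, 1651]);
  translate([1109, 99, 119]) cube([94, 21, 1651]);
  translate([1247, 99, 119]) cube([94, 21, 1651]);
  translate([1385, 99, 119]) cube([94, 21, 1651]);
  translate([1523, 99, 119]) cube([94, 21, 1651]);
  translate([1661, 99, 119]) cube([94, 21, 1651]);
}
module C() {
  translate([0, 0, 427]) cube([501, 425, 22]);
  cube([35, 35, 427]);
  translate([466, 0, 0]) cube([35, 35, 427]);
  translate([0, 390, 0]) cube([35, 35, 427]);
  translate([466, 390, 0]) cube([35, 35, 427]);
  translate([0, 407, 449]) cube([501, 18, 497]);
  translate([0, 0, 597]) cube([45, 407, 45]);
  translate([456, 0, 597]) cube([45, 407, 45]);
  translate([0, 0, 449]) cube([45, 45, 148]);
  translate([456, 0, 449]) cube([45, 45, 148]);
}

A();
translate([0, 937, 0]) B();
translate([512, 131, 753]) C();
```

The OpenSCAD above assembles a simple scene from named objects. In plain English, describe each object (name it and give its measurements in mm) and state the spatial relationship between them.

A is a table: top 1525 mm (x) × 687 mm (y), 49 mm thick, upper face at z = 753 mm, on four round legs of 82 mm diameter, each leg's bounding box inset 34 mm from the nearest pair of top edges, running from z = 0 to the bottom of the top.

B is a fence section. Two 99×99 mm posts, 1793 mm tall, stand on the floor with a clear span of 1705 mm between their inner faces. Two horizontal rails of 99×60 mm section span the gap between the posts with their undersides at z = 300 mm and z = 1643 mm, flush with the posts' −y face. 12 pickets, each 94 mm wide, 21 mm thick and 1651 mm tall, are fixed to the +y face of the rails with their bottoms at z = 119 mm, evenly spaced across the span with equal gaps (rounded down to the nearest mm) at the −x end and between each pair — any rounding remainder accumulates at the +x end.

C is a chair: 501×425 mm seat, 22 mm thick, top at z = 449 mm, on four 35 mm square corner legs flush with the seat edges. A 18 mm thick backrest slab spans the full seat width, extending 497 mm above the seat top, its back face flush with the seat's +y edge. Two armrests of 45×45 mm section run along each side from the seat's front edge to the front of the backrest, top faces 193 mm above the seat top and outer faces flush with the seat's x-edges; a 45×45 mm post under the front of each armrest stands on the seat at the front corner.

The fence section is on the floor beside the table on its +y side. The chair is on top of the table, centred.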